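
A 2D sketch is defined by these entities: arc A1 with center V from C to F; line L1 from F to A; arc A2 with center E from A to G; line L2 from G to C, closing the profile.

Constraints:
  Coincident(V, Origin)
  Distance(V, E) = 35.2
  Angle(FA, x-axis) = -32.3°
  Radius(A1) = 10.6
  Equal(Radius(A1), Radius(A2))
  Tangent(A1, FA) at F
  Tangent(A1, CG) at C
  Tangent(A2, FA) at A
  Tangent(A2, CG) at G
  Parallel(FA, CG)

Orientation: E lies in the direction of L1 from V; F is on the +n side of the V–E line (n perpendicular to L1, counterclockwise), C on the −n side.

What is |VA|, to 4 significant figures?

36.76

The slot axis is L1's direction at -32.3°, so u = (cos -32.3°, sin -32.3°) = (0.8453, -0.5344) and n = (−sin -32.3°, cos -32.3°) = (0.5344, 0.8453). V is at the origin and E lies 35.2 along u from V, so E = 35.2·u = (29.75, -18.81). Tangency of A1 to both parallel lines with radius 10.6 puts F and C at V ± 10.6·n: F = (5.664, 8.960), C = (-5.664, -8.960). Equal radii place A and G the same way about E: A = E + 10.6·n = (35.42, -9.849), G = E − 10.6·n = (24.09, -27.77). Then |VA| = |A − V| = 36.76.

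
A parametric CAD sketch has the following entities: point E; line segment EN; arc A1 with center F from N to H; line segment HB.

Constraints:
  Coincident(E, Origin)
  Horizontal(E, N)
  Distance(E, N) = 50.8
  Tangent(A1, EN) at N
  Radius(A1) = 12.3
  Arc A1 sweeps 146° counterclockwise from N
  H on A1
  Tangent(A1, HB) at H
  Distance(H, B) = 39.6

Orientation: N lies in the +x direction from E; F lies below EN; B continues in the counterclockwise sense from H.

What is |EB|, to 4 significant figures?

88.79

E is at the origin; EN is horizontal with |EN| = 50.8 and N on the +x side, so N = (50.80, 0.000). Tangency of A1 to EN means the radius FN is perpendicular to EN, so F = N + (0, -12.3) = (50.80, -12.30). On A1, N sits at bearing 90° from F; a 146° counterclockwise sweep puts H at bearing 236°, so H = F + 12.3·(cos 236°, sin 236°) = (43.92, -22.50). The tangent condition forces FH to be normal to HB, so HB runs along (−sin 236°, cos 236°); with |HB| = 39.6, B = (76.75, -44.64). Then |EB| = |B − E| = 88.79.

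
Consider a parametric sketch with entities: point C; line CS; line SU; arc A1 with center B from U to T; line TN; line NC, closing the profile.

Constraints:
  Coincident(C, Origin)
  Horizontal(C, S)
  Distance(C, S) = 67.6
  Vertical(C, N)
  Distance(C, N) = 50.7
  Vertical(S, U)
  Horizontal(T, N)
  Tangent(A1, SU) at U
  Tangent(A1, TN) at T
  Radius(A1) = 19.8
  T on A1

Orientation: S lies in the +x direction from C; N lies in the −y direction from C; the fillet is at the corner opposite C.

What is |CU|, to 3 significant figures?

74.3

The virtual corner opposite C is at (67.6, -50.7). Since A1 is tangent to SU there, BU ⟂ SU and tangency of A1 to TN means the radius BT is perpendicular to TN, with radius 19.8, so the center B sits 19.8 in from both sides at B = (47.8, -30.9). That places the tangent points at U = (67.6, -30.9) on SU and T = (47.8, -50.7) on TN. Then |CU| = |U − C| = 74.3.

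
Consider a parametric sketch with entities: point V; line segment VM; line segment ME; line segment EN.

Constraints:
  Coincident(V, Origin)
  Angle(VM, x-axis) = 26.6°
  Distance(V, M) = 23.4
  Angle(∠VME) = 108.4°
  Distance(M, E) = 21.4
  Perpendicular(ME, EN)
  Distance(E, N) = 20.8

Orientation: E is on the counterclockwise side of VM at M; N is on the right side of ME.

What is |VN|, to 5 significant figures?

51.749

V is at the origin; VM runs at 26.6° with length 23.4, so M = 23.4·(cos 26.6°, sin 26.6°) = (20.923, 10.478). ∠VME = 108.4°, so ME runs at 26.6° + (180° − 108.4°) = 98.200° from the x-axis; with |ME| = 21.4, E = M + 21.4·(cos 98.200°, sin 98.200°) = (17.871, 31.659). ME ⟂ EN; with |EN| = 20.8 on the right of ME, N = E + 20.8·(0.98978, 0.14263) = (38.458, 34.625). Then |VN| = |N − V| = 51.749.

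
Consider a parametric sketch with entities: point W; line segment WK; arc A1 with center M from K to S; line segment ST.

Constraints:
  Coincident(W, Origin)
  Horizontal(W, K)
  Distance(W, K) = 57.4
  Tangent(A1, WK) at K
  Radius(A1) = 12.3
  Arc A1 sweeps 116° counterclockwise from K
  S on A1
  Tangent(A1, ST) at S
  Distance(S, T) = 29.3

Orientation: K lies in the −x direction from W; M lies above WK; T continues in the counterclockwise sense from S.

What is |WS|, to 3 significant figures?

49.6

W is at the origin; W and K share the same y with |WK| = 57.4 and K on the −x side, so K = (-57.4, 0.00). A1 meets WK tangentially, so MK is at right angles to WK, so M = K + (0, 12.3) = (-57.4, 12.3). On A1, K sits at bearing -90° from M; a 116° counterclockwise sweep puts S at bearing 26°, so S = M + 12.3·(cos 26°, sin 26°) = (-46.3, 17.7). Then |WS| = |S − W| = 49.6.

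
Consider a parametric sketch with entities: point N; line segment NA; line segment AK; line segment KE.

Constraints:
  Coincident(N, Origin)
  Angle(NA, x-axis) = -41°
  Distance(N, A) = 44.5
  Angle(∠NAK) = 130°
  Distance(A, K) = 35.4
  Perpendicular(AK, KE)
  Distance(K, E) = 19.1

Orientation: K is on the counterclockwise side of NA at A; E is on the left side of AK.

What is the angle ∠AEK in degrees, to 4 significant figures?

61.65°

N is at the origin; NA runs at -41.0° with length 44.5, so A = 44.5·(cos -41.0°, sin -41.0°) = (33.58, -29.19). ∠NAK = 130.0°, so AK runs at -41.0° + (180° − 130.0°) = 9.000° from the x-axis; with |AK| = 35.4, K = A + 35.4·(cos 9.000°, sin 9.000°) = (68.55, -23.66). AK ⟂ KE; with |KE| = 19.1 on the left of AK, E = K + 19.1·(-0.1564, 0.9877) = (65.56, -4.792). Then cos ∠AEK = EA·EK / (|EA||EK|), giving 61.65°.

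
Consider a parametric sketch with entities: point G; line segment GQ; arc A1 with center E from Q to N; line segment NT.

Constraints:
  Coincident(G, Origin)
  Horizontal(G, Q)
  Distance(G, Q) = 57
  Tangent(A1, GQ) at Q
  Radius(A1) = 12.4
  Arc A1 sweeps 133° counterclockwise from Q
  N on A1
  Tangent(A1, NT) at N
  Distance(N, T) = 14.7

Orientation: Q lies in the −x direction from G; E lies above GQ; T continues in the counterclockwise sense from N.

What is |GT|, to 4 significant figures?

66.02

G is at the origin; G and Q share the same y with |GQ| = 57.0 and Q on the −x side, so Q = (-57.00, 0.000). Since A1 is tangent to GQ there, EQ ⟂ GQ, so E = Q + (0, 12.4) = (-57.00, 12.40). On A1, Q sits at bearing -90° from E; a 133° counterclockwise sweep puts N at bearing 43°, so N = E + 12.4·(cos 43°, sin 43°) = (-47.93, 20.86). Tangency of A1 to NT means the radius EN is perpendicular to NT, so NT runs along (−sin 43°, cos 43°); with |NT| = 14.7, T = (-57.96, 31.61). Then |GT| = |T − G| = 66.02.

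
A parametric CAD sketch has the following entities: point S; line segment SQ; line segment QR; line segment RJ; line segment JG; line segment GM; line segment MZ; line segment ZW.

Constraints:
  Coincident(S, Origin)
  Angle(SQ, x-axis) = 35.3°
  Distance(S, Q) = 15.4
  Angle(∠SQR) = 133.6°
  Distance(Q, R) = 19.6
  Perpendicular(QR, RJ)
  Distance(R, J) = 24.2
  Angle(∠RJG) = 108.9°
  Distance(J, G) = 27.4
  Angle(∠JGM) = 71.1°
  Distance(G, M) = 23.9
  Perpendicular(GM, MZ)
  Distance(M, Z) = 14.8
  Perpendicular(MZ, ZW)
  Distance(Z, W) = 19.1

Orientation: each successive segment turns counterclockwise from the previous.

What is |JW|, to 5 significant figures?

11.846

S is at the origin; SQ runs at 35.3° with length 15.4, so Q = (12.569, 8.8990). ∠SQR = 133.6° gives QR at 81.700° from the x-axis; with |QR| = 19.6, R = (15.398, 28.294). The perpendicularity gives RJ at right angles to QR, so RJ runs at 171.70°; with |RJ| = 24.2, J = (-8.5486, 31.787). ∠RJG = 108.9° gives JG at -117.20° from the x-axis; with |JG| = 27.4, G = (-21.073, 7.4171). ∠JGM = 71.1° gives GM at -8.3000° from the x-axis; with |GM| = 23.9, M = (2.5766, 3.9670). GM ⟂ MZ, so MZ runs at 81.700°; with |MZ| = 14.8, Z = (4.7130, 18.612). MZ is perpendicular to ZW, so ZW runs at 171.70°; with |ZW| = 19.1, W = (-14.187, 21.369). Then |JW| = |W − J| = 11.846.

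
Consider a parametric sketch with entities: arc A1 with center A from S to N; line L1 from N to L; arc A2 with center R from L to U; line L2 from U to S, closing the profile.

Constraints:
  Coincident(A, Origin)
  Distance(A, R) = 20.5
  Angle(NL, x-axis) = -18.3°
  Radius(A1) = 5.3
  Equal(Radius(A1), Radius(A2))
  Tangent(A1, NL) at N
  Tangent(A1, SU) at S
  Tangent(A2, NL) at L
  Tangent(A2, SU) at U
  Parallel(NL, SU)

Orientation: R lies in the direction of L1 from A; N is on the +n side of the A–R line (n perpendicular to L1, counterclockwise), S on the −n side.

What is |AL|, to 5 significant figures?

21.174

The slot axis is L1's direction at -18.3°, so u = (cos -18.3°, sin -18.3°) = (0.94943, -0.31399) and n = (−sin -18.3°, cos -18.3°) = (0.31399, 0.94943). A is at the origin and R lies 20.5 along u from A, so R = 20.5·u = (19.463, -6.4368). Tangency of A1 to both parallel lines with radius 5.3 puts N and S at A ± 5.3·n: N = (1.6642, 5.0320), S = (-1.6642, -5.0320). Equal radii place L and U the same way about R: L = R + 5.3·n = (21.127, -1.4049), U = R − 5.3·n = (17.799, -11.469). Then |AL| = |L − A| = 21.174.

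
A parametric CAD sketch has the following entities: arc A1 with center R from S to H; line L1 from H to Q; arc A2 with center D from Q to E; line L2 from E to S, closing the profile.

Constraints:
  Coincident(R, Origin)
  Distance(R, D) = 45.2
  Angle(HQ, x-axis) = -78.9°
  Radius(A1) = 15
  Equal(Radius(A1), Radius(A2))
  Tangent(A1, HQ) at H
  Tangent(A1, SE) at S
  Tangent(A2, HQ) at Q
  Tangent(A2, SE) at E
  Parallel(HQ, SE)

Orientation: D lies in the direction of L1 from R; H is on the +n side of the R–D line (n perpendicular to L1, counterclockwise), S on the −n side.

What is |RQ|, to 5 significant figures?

47.624

The slot axis is L1's direction at -78.9°, so u = (cos -78.9°, sin -78.9°) = (0.19252, -0.98129) and n = (−sin -78.9°, cos -78.9°) = (0.98129, 0.19252). R is at the origin and D lies 45.2 along u from R, so D = 45.2·u = (8.7020, -44.354). Tangency of A1 to both parallel lines with radius 15.0 puts H and S at R ± 15.0·n: H = (14.719, 2.8878), S = (-14.719, -2.8878). Equal radii place Q and E the same way about D: Q = D + 15.0·n = (23.421, -41.467), E = D − 15.0·n = (-6.0174, -47.242). Then |RQ| = |Q − R| = 47.624.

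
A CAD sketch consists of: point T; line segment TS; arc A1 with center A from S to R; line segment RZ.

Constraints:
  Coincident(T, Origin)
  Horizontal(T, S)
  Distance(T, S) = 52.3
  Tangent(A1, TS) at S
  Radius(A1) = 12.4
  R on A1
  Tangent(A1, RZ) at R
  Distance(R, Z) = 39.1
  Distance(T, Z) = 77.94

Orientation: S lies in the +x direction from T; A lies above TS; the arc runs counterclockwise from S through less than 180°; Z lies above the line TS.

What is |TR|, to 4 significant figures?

66.14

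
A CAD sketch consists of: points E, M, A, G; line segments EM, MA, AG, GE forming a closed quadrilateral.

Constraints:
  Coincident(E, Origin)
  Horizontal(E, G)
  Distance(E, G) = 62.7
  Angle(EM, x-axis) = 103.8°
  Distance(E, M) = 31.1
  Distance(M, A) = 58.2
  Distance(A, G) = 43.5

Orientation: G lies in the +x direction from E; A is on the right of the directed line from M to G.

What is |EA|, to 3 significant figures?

30.3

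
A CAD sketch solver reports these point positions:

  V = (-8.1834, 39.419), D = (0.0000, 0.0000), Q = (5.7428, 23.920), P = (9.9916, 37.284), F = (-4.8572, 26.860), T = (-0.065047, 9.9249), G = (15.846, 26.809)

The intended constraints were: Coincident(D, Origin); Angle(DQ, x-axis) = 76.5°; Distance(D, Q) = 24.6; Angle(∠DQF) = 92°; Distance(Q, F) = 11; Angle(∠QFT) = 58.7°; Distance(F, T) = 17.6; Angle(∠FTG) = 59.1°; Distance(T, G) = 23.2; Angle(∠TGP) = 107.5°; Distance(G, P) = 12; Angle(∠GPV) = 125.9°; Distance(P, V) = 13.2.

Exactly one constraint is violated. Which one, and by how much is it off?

Distance(P, V) = 13.2 — off by 5.10.

D = (0.00, 0.00) ✓; DQ at 76.50° ✓; |DQ| = 24.60 ✓; ∠DQF = 92.00° ✓; |QF| = 11.00 ✓; ∠QFT = 58.70° ✓; |FT| = 17.60 ✓; ∠FTG = 59.10° ✓; |TG| = 23.20 ✓; ∠TGP = 107.5° ✓; |GP| = 12.00 ✓; ∠GPV = 125.9° ✓; |PV| = 18.30 ✗.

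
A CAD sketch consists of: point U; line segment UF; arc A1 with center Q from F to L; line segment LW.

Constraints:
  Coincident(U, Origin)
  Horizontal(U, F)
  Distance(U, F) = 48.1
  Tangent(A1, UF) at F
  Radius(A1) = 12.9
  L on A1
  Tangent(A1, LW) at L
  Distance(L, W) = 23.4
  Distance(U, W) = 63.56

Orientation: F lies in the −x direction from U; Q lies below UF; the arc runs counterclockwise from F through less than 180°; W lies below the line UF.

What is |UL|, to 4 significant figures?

62.53

Checks: |QL| = 12.90 ✓; ∠(QL, LW) = 90.00° ✓; |LW| = 23.40 ✓; |UW| = 63.56 ✓.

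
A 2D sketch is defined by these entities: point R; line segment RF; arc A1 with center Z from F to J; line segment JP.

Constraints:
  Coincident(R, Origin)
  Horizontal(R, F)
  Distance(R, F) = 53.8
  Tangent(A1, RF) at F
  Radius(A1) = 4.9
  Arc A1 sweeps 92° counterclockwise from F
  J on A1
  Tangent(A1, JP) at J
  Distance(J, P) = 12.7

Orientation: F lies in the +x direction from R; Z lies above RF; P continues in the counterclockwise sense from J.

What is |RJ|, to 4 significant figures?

58.92

R is at the origin; R and F share the same y with |RF| = 53.8 and F on the +x side, so F = (53.80, 0.000). Tangency of A1 to RF means the radius ZF is perpendicular to RF, so Z = F + (0, 4.9) = (53.80, 4.900). On A1, F sits at bearing -90° from Z; a 92° counterclockwise sweep puts J at bearing 2°, so J = Z + 4.9·(cos 2°, sin 2°) = (58.70, 5.071). Then |RJ| = |J − R| = 58.92.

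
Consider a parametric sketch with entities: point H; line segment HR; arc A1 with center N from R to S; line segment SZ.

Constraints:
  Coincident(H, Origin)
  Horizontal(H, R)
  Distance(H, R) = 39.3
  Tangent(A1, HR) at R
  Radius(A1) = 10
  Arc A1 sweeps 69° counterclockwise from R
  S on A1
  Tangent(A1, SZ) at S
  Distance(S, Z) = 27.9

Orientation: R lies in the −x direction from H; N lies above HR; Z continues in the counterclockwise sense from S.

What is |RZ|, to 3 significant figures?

37.8

H is at the origin; H and R share the same y with |HR| = 39.3 and R on the −x side, so R = (-39.3, 0.00). Since A1 is tangent to HR there, NR ⟂ HR, so N = R + (0, 10) = (-39.3, 10.0). On A1, R sits at bearing -90° from N; a 69° counterclockwise sweep puts S at bearing -21°, so S = N + 10.0·(cos -21°, sin -21°) = (-30.0, 6.42). Since A1 is tangent to SZ there, NS ⟂ SZ, so SZ runs along (−sin -21°, cos -21°); with |SZ| = 27.9, Z = (-20.0, 32.5). Then |RZ| = |Z − R| = 37.8.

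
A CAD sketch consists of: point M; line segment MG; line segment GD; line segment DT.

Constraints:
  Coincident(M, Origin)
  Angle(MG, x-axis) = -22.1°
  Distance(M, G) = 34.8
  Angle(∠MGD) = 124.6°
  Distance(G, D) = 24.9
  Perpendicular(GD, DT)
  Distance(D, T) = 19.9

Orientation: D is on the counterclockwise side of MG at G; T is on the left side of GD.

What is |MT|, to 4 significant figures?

45.51

M is at the origin; MG runs at -22.1° with length 34.8, so G = 34.8·(cos -22.1°, sin -22.1°) = (32.24, -13.09). ∠MGD = 124.6°, so GD runs at -22.1° + (180° − 124.6°) = 33.30° from the x-axis; with |GD| = 24.9, D = G + 24.9·(cos 33.30°, sin 33.30°) = (53.05, 0.5781). The perpendicularity gives DT at right angles to GD; with |DT| = 19.9 on the left of GD, T = D + 19.9·(-0.5490, 0.8358) = (42.13, 17.21). Then |MT| = |T − M| = 45.51.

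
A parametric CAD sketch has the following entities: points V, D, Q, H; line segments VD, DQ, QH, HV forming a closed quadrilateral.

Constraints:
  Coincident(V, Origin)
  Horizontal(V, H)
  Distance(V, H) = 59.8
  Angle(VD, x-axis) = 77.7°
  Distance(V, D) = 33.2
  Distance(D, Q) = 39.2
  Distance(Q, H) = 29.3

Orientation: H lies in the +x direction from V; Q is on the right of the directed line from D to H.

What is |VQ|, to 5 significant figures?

30.535

V is at the origin; VH is horizontal with |VH| = 59.8 and H in +x, so H = (59.8, 0). VD runs at 77.7° with |VD| = 33.2, so D = (7.0726, 32.438). Q is determined by |DQ| = 39.2 and |QH| = 29.3 together: it lies at the intersection of circle(D, 39.2) and circle(H, 29.3). With |DH| = 61.906, the foot of the radical line on DH is 36.430 from D and the perpendicular offset is √(39.2² − 36.430²) = 14.473. Taking the right-of-DH solution: Q = (30.518, 1.0220).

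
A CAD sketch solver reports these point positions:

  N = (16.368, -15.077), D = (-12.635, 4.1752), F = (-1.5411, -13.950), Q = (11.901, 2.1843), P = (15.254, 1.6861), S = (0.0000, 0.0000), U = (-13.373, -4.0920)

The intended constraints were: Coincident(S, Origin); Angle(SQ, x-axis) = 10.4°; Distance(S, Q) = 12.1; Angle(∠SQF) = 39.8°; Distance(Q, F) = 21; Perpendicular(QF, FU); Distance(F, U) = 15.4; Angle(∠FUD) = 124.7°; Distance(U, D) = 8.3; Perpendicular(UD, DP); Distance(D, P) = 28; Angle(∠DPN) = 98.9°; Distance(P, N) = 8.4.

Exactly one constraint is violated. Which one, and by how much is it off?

Distance(P, N) = 8.4 — off by 8.40.

S = (0.00, 0.00) ✓; SQ at 10.40° ✓; |SQ| = 12.10 ✓; ∠SQF = 39.80° ✓; |QF| = 21.00 ✓; ∠(QF, FU) = 90.00° ✓; |FU| = 15.40 ✓; ∠FUD = 124.7° ✓; |UD| = 8.300 ✓; ∠(UD, DP) = 90.00° ✓; |DP| = 28.00 ✓; ∠DPN = 98.90° ✓; |PN| = 16.80 ✗.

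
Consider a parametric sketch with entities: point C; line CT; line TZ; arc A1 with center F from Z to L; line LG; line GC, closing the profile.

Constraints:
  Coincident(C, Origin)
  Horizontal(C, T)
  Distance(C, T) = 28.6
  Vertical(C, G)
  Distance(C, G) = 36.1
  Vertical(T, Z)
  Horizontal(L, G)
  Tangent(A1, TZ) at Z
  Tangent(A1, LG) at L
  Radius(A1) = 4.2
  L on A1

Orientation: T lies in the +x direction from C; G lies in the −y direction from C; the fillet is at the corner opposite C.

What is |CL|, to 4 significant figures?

43.57

C is at the origin; C and T share the same y with |CT| = 28.6 and T on the +x side, so T = (28.60, 0.000). CG is vertical with |CG| = 36.1 and G on the −y side, so G = (0.000, -36.10). The virtual corner opposite C is at (28.60, -36.10). The tangent condition forces FZ to be normal to TZ and since A1 is tangent to LG there, FL ⟂ LG, with radius 4.2, so the center F sits 4.2 in from both sides at F = (24.40, -31.90). That places the tangent points at Z = (28.60, -31.90) on TZ and L = (24.40, -36.10) on LG. Then |CL| = |L − C| = 43.57.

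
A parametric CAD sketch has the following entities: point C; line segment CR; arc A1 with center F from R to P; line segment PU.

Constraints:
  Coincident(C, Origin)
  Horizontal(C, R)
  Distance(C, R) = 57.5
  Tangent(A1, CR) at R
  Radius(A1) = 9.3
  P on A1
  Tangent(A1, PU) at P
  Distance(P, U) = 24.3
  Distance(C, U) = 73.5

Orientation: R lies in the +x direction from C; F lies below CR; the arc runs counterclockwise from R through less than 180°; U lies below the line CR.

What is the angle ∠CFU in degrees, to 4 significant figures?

116.1°

C is at the origin; CR is horizontal with |CR| = 57.5 and R on the +x side, so R = (57.50, 0.000). Tangency of A1 to CR means the radius FR is perpendicular to CR, so F = R + (0, -9.3) = (57.50, -9.300). Since FP ⟂ PU (tangency), |FU| = √(9.3² + 24.3²) = 26.02 regardless of where P sits on A1. So U lies on both circle(C, 73.5) and circle(F, 26.02); the below-CR intersection is U = (65.06, -34.20). P is the foot of the tangent from U: P = (50.16, -15.00).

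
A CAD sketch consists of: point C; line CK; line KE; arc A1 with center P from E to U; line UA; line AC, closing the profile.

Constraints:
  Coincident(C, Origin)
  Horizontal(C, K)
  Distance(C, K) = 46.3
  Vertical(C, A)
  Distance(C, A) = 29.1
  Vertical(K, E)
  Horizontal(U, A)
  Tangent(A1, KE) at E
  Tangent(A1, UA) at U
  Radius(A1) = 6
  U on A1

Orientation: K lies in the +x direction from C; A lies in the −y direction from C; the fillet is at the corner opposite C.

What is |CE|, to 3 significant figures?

51.7

C is at the origin; C and K share the same y with |CK| = 46.3 and K on the +x side, so K = (46.3, 0.00). CA is vertical with |CA| = 29.1 and A on the −y side, so A = (0.00, -29.1). The virtual corner opposite C is at (46.3, -29.1). Tangency of A1 to KE means the radius PE is perpendicular to KE and tangency of A1 to UA means the radius PU is perpendicular to UA, with radius 6.0, so the center P sits 6.0 in from both sides at P = (40.3, -23.1). That places the tangent points at E = (46.3, -23.1) on KE and U = (40.3, -29.1) on UA. Then |CE| = |E − C| = 51.7.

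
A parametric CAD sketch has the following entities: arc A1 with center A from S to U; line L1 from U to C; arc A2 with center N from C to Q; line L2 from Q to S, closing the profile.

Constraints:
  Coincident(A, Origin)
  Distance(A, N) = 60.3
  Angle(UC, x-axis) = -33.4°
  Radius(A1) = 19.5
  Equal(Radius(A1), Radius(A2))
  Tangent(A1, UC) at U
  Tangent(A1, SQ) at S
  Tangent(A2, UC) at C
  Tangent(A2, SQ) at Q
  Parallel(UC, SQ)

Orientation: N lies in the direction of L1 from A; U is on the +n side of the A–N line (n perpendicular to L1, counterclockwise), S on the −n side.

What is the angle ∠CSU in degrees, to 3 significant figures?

57.1°

The slot axis is L1's direction at -33.4°, so u = (cos -33.4°, sin -33.4°) = (0.835, -0.550) and n = (−sin -33.4°, cos -33.4°) = (0.550, 0.835). A is at the origin and N lies 60.3 along u from A, so N = 60.3·u = (50.3, -33.2). Tangency of A1 to both parallel lines with radius 19.5 puts U and S at A ± 19.5·n: U = (10.7, 16.3), S = (-10.7, -16.3). Equal radii place C and Q the same way about N: C = N + 19.5·n = (61.1, -16.9), Q = N − 19.5·n = (39.6, -49.5). Then cos ∠CSU = SC·SU / (|SC||SU|), giving 57.1°.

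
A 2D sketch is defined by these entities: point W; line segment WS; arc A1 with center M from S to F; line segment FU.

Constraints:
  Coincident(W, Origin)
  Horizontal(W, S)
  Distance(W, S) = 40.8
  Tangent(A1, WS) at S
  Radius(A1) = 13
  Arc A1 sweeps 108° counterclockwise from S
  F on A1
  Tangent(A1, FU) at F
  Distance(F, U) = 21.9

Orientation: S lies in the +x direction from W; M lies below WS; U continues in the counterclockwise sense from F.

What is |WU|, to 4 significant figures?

51.69

On A1, S sits at bearing 90° from M; a 108° counterclockwise sweep puts F at bearing 198°, so F = M + 13.0·(cos 198°, sin 198°) = (28.44, -17.02). A1 meets FU tangentially, so MF is at right angles to FU, so FU runs along (−sin 198°, cos 198°); with |FU| = 21.9, U = (35.20, -37.85). Then |WU| = |U − W| = 51.69.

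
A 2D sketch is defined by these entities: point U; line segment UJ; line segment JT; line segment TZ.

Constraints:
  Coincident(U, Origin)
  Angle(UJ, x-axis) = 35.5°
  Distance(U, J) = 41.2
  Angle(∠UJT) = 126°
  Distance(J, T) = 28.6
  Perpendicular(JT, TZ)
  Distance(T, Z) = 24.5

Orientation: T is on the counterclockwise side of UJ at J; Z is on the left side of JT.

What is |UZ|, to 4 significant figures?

53.55

U is at the origin; UJ runs at 35.5° with length 41.2, so J = 41.2·(cos 35.5°, sin 35.5°) = (33.54, 23.92). ∠UJT = 126.0°, so JT runs at 35.5° + (180° − 126.0°) = 89.50° from the x-axis; with |JT| = 28.6, T = J + 28.6·(cos 89.50°, sin 89.50°) = (33.79, 52.52). JT ⟂ TZ; with |TZ| = 24.5 on the left of JT, Z = T + 24.5·(-1.000, 0.008727) = (9.292, 52.74). Then |UZ| = |Z − U| = 53.55.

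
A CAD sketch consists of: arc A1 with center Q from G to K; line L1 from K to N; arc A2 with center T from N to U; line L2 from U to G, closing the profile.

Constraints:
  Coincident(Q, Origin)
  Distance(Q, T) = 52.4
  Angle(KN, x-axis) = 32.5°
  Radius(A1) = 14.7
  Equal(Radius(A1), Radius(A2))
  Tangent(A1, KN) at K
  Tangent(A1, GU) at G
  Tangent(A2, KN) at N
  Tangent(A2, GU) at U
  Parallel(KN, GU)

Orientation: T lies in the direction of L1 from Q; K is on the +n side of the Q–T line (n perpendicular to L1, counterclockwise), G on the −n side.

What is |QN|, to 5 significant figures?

54.423

Tangency of A1 to both parallel lines with radius 14.7 puts K and G at Q ± 14.7·n: K = (-7.8983, 12.398), G = (7.8983, -12.398). Equal radii place N and U the same way about T: N = T + 14.7·n = (36.295, 40.552), U = T − 14.7·n = (52.092, 15.757). Then |QN| = |N − Q| = 54.423.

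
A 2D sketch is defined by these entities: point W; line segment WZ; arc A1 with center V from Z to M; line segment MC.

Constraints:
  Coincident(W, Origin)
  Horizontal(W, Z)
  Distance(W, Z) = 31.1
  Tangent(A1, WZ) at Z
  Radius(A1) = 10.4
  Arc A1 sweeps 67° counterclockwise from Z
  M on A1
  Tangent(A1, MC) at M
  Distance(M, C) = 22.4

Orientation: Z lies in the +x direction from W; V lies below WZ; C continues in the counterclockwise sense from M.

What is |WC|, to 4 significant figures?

29.83

W is at the origin; WZ is horizontal with |WZ| = 31.1 and Z on the +x side, so Z = (31.10, 0.000). A1 meets WZ tangentially, so VZ is at right angles to WZ, so V = Z + (0, -10.4) = (31.10, -10.40). On A1, Z sits at bearing 90° from V; a 67° counterclockwise sweep puts M at bearing 157°, so M = V + 10.4·(cos 157°, sin 157°) = (21.53, -6.336). Since A1 is tangent to MC there, VM ⟂ MC, so MC runs along (−sin 157°, cos 157°); with |MC| = 22.4, C = (12.77, -26.96). Then |WC| = |C − W| = 29.83.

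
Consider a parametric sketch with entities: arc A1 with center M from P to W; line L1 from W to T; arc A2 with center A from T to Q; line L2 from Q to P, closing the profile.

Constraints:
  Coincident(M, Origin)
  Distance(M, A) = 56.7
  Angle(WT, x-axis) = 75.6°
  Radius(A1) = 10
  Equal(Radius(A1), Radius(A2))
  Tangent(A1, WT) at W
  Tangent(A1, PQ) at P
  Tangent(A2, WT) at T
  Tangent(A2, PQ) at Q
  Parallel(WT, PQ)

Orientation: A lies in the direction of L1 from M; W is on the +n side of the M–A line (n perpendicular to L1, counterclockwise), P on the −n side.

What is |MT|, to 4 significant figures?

57.58

Tangency of A1 to both parallel lines with radius 10.0 puts W and P at M ± 10.0·n: W = (-9.686, 2.487), P = (9.686, -2.487). Equal radii place T and Q the same way about A: T = A + 10.0·n = (4.415, 57.41), Q = A − 10.0·n = (23.79, 52.43). Then |MT| = |T − M| = 57.58.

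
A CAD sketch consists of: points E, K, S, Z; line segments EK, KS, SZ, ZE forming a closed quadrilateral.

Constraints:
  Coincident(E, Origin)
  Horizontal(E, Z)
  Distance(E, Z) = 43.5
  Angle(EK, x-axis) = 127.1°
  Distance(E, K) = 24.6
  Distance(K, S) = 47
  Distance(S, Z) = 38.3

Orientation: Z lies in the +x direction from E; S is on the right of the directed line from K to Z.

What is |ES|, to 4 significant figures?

22.53

Checks: |KS| = 47.00 ✓; |SZ| = 38.30 ✓.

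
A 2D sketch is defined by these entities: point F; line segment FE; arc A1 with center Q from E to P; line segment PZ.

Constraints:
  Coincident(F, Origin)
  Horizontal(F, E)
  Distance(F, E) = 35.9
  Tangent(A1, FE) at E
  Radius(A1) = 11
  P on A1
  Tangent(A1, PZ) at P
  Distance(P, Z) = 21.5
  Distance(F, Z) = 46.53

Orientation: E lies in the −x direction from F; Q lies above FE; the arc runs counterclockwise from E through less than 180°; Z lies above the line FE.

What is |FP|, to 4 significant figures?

28.89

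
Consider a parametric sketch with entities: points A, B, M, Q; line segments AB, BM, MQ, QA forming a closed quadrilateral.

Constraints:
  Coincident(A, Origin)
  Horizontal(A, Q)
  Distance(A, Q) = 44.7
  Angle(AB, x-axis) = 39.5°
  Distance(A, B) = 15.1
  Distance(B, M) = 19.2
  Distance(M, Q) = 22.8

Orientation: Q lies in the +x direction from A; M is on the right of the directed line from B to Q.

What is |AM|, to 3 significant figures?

23.5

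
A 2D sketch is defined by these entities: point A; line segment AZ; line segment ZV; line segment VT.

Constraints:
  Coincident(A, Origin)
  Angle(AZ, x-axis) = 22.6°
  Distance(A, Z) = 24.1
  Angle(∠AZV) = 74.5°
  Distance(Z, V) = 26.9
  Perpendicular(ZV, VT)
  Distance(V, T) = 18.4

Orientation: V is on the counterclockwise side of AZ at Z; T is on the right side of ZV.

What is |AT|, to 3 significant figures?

46.4

A is at the origin; AZ runs at 22.6° with length 24.1, so Z = 24.1·(cos 22.6°, sin 22.6°) = (22.2, 9.26). ∠AZV = 74.5°, so ZV runs at 22.6° + (180° − 74.5°) = 128° from the x-axis; with |ZV| = 26.9, V = Z + 26.9·(cos 128°, sin 128°) = (5.65, 30.4). ZV ⟂ VT; with |VT| = 18.4 on the right of ZV, T = V + 18.4·(0.787, 0.617) = (20.1, 41.8). Then |AT| = |T − A| = 46.4.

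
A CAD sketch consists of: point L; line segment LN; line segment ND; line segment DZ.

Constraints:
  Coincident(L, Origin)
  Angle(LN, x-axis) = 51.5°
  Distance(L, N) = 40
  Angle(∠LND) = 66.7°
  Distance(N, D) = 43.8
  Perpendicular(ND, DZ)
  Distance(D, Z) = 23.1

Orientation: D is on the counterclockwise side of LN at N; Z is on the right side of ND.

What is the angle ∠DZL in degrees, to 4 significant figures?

25.06°

∠LND = 66.7°, so ND runs at 51.5° + (180° − 66.7°) = 164.8° from the x-axis; with |ND| = 43.8, D = N + 43.8·(cos 164.8°, sin 164.8°) = (-17.37, 42.79). ND ⟂ DZ; with |DZ| = 23.1 on the right of ND, Z = D + 23.1·(0.2622, 0.9650) = (-11.31, 65.08). Then cos ∠DZL = ZD·ZL / (|ZD||ZL|), giving 25.06°.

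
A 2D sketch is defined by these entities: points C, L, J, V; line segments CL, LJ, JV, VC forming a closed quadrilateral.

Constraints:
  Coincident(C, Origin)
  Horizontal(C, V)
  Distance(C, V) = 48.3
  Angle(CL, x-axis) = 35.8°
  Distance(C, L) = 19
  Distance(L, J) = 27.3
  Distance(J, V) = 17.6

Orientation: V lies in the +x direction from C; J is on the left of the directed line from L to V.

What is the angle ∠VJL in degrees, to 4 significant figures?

98.99°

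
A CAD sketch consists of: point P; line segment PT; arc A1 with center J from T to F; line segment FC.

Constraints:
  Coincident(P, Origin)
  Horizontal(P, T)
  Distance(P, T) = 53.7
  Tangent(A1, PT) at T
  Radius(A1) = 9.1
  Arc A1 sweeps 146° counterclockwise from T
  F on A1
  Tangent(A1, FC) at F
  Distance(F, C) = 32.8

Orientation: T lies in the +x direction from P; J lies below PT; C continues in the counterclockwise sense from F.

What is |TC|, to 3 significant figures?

41.4

P is at the origin; PT is horizontal with |PT| = 53.7 and T on the +x side, so T = (53.7, 0.00). The tangent condition forces JT to be normal to PT, so J = T + (0, -9.1) = (53.7, -9.10). On A1, T sits at bearing 90° from J; a 146° counterclockwise sweep puts F at bearing 236°, so F = J + 9.1·(cos 236°, sin 236°) = (48.6, -16.6). Since A1 is tangent to FC there, JF ⟂ FC, so FC runs along (−sin 236°, cos 236°); with |FC| = 32.8, C = (75.8, -35.0). Then |TC| = |C − T| = 41.4.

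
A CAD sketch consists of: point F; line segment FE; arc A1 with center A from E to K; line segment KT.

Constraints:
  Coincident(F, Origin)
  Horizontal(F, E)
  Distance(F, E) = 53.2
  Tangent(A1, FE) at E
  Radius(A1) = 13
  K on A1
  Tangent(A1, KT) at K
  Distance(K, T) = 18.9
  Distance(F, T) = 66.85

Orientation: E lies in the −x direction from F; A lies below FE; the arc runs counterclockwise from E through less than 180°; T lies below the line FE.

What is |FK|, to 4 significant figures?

67.52

Checks: ∠(AE, EF) = 90.00° ✓; |AK| = 13.00 ✓; ∠(AK, KT) = 90.00° ✓; |KT| = 18.90 ✓; |FT| = 66.85 ✓.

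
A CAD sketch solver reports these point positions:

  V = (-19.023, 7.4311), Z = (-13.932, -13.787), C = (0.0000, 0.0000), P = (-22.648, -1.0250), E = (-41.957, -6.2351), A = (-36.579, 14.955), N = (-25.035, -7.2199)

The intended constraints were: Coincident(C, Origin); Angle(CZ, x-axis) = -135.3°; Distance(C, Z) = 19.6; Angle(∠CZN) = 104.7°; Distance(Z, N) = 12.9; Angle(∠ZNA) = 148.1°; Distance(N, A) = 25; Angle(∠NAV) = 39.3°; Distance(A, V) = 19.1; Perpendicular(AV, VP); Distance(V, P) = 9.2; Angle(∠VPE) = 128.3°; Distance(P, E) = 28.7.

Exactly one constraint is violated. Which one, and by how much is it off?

Distance(P, E) = 28.7 — off by 8.70.

C = (0.00, 0.00) ✓; CZ at -135.3° ✓; |CZ| = 19.60 ✓; ∠CZN = 104.7° ✓; |ZN| = 12.90 ✓; ∠ZNA = 148.1° ✓; |NA| = 25.00 ✓; ∠NAV = 39.30° ✓; |AV| = 19.10 ✓; ∠(AV, VP) = 90.01° ✓; |VP| = 9.200 ✓; ∠VPE = 128.3° ✓; |PE| = 20.00 ✗.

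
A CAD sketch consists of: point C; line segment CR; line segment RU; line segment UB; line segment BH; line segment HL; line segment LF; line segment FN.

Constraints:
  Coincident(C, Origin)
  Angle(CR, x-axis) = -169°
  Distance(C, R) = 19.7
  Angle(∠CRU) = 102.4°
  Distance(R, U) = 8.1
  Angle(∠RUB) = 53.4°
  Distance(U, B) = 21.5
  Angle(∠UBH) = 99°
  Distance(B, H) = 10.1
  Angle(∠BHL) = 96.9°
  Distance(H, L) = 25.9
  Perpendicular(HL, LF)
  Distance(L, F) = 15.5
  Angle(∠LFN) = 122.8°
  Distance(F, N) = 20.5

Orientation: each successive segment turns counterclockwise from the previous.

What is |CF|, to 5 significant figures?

29.114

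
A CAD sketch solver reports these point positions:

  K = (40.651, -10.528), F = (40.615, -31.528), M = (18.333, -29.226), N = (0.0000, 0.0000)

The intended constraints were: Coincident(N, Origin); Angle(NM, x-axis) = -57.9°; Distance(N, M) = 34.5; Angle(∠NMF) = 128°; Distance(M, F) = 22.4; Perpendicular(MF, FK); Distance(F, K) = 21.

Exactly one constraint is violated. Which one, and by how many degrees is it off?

Perpendicular(MF, FK) — off by 5.80°.

N = (0.00, 0.00) ✓; NM at -57.90° ✓; |NM| = 34.50 ✓; ∠NMF = 128.0° ✓; |MF| = 22.40 ✓; ∠(MF, FK) = 95.80° ✗; |FK| = 21.00 ✓.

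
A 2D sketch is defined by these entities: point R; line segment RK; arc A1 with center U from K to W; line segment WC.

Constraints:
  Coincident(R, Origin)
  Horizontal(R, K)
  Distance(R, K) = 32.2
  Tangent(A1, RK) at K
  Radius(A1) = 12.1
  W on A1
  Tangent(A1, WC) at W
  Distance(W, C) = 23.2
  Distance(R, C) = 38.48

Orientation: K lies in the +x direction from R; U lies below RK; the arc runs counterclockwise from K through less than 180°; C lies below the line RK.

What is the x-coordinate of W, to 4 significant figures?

20.16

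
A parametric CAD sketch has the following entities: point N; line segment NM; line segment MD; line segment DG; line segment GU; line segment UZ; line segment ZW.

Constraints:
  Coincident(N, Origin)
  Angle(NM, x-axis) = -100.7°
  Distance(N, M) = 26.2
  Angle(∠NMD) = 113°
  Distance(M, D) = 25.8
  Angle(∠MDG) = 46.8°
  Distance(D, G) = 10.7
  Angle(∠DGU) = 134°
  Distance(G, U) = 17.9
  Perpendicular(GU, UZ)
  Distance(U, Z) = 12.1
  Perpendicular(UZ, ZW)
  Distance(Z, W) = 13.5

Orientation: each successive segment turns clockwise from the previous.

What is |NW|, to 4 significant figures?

37.24

N is at the origin; NM runs at -100.7° with length 26.2, so M = (-4.864, -25.74). ∠NMD = 113.0° gives MD at -167.7° from the x-axis; with |MD| = 25.8, D = (-30.07, -31.24). ∠MDG = 46.8° gives DG at 59.10° from the x-axis; with |DG| = 10.7, G = (-24.58, -22.06). ∠DGU = 134.0° gives GU at 13.10° from the x-axis; with |GU| = 17.9, U = (-7.143, -18.00). GU ⟂ UZ, so UZ runs at -76.90°; with |UZ| = 12.1, Z = (-4.401, -29.79). The perpendicularity gives ZW at right angles to UZ, so ZW runs at -166.9°; with |ZW| = 13.5, W = (-17.55, -32.85). Then |NW| = |W − N| = 37.24.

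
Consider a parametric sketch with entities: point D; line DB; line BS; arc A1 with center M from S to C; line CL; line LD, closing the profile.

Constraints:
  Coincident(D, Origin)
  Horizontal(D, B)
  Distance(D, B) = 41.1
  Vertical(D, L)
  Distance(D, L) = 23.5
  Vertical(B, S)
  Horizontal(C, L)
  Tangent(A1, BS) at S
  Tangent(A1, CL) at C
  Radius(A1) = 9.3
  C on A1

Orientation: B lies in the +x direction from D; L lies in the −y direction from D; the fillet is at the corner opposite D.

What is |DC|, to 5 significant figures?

39.541

D is at the origin; D and B share the same y with |DB| = 41.1 and B on the +x side, so B = (41.100, 0.0000). D and L share the same x with |DL| = 23.5 and L on the −y side, so L = (0.0000, -23.500). The virtual corner opposite D is at (41.100, -23.500). The tangent condition forces MS to be normal to BS and since A1 is tangent to CL there, MC ⟂ CL, with radius 9.3, so the center M sits 9.3 in from both sides at M = (31.800, -14.200). That places the tangent points at S = (41.100, -14.200) on BS and C = (31.800, -23.500) on CL. Then |DC| = |C − D| = 39.541.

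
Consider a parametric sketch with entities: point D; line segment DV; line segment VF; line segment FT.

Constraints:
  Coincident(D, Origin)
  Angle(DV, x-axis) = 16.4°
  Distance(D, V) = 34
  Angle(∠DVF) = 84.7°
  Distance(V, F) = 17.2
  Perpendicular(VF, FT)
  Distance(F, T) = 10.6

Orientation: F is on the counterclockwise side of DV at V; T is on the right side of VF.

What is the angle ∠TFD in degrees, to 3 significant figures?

157°

∠DVF = 84.7°, so VF runs at 16.4° + (180° − 84.7°) = 112° from the x-axis; with |VF| = 17.2, F = V + 17.2·(cos 112°, sin 112°) = (26.3, 25.6). The perpendicularity gives FT at right angles to VF; with |FT| = 10.6 on the right of VF, T = F + 10.6·(0.929, 0.370) = (36.1, 29.5). Then cos ∠TFD = FT·FD / (|FT||FD|), giving 157°.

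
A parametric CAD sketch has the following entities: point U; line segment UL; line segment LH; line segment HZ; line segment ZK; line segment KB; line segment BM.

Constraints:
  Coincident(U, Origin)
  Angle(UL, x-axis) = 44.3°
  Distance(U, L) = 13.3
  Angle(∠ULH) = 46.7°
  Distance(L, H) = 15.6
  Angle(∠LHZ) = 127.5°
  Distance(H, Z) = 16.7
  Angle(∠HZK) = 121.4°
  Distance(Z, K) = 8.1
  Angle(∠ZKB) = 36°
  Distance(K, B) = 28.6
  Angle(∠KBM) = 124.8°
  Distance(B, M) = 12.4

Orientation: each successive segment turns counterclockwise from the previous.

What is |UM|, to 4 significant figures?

29.69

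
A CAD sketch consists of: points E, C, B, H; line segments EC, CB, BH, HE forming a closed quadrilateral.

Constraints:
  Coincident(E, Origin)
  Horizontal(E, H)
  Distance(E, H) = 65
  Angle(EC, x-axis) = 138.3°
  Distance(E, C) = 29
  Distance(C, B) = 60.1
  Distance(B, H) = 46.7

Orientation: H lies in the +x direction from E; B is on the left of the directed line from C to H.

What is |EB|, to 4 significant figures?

51.24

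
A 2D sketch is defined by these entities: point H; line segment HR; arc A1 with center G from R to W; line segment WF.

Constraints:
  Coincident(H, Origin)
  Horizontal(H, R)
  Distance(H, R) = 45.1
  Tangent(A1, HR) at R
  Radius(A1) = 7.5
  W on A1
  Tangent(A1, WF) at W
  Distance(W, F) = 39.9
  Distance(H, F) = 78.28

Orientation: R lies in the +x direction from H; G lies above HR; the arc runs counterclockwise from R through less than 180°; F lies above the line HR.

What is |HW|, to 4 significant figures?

52.38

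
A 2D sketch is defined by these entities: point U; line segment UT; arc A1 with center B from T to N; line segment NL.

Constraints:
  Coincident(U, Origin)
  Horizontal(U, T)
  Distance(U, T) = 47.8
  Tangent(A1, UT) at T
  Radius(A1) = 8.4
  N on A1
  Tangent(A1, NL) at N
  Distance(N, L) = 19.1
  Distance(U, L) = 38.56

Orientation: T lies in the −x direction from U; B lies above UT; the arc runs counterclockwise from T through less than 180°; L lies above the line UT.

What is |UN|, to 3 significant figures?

40.5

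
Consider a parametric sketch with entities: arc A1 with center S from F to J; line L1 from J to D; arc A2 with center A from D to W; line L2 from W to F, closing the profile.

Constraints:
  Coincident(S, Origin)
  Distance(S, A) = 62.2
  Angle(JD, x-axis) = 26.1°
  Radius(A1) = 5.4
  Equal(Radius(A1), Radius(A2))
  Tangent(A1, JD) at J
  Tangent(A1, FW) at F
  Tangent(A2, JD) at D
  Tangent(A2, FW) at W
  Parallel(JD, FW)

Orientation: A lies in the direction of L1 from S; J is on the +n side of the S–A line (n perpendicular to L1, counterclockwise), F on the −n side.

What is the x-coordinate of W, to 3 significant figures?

58.2

The slot axis is L1's direction at 26.1°, so u = (cos 26.1°, sin 26.1°) = (0.898, 0.440) and n = (−sin 26.1°, cos 26.1°) = (-0.440, 0.898). S is at the origin and A lies 62.2 along u from S, so A = 62.2·u = (55.9, 27.4). Tangency of A1 to both parallel lines with radius 5.4 puts J and F at S ± 5.4·n: J = (-2.38, 4.85), F = (2.38, -4.85). Equal radii place D and W the same way about A: D = A + 5.4·n = (53.5, 32.2), W = A − 5.4·n = (58.2, 22.5). So W.x = 58.2.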